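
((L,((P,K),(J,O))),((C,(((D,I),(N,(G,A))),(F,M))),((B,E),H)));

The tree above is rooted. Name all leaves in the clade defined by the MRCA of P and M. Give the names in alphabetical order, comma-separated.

A, B, C, D, E, F, G, H, I, J, K, L, M, N, O, P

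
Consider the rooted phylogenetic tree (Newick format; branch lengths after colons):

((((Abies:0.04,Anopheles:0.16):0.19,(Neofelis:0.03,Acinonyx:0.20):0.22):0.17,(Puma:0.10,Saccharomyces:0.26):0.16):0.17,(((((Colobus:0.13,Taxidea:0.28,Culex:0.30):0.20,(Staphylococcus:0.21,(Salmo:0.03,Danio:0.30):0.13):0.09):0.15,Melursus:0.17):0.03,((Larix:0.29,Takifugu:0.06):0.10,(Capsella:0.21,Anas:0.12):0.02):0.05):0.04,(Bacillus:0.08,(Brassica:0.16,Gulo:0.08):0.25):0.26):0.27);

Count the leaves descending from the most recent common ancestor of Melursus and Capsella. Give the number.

The MRCA of Melursus and Capsella is the node subtending ((((Colobus,Taxidea,Culex),(Staphylococcus,(Salmo,Danio))),Melursus),((Larix,Takifugu),(Capsella,Anas))).
That clade contains 11 terminal taxa: Anas, Capsella, Colobus, Culex, Danio, Larix, Melursus, Salmo, Staphylococcus, Takifugu, Taxidea.

11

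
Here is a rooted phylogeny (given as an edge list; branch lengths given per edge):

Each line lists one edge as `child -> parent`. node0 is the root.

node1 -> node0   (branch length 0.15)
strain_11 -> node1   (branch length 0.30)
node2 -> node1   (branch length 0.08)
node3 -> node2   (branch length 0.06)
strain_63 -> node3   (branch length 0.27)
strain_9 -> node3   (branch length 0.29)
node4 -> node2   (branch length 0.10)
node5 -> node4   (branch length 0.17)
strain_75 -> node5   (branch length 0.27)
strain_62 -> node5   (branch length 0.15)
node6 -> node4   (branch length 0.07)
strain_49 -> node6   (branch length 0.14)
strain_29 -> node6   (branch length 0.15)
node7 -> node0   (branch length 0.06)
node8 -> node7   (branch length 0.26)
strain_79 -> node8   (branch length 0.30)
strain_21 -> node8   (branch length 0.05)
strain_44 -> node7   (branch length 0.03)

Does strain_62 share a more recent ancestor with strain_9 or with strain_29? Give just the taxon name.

strain_29

The MRCA of strain_62 and strain_29 subtends ((strain_75,strain_62),(strain_49,strain_29)) (4 taxa).
The MRCA of strain_62 and strain_9 subtends ((strain_63,strain_9),((strain_75,strain_62),(strain_49,strain_29))) (6 taxa).
The first is nested inside the second, so strain_62 shares a more recent common ancestor with strain_29.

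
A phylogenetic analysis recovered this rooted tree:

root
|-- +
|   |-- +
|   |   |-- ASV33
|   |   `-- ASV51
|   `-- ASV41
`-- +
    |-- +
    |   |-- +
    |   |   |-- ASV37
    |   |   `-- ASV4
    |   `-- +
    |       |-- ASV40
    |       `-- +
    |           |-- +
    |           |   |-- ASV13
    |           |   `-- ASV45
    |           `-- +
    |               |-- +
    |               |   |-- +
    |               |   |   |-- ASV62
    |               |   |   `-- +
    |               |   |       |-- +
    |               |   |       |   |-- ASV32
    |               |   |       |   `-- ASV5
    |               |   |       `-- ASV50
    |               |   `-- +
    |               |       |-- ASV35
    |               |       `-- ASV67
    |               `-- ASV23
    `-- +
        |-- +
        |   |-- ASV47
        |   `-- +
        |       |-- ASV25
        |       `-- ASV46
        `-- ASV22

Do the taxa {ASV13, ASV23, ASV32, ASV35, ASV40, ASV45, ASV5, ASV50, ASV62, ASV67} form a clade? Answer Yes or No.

Yes

The most recent common ancestor of these taxa subtends (ASV40,((ASV13,ASV45),(((ASV62,((ASV32,ASV5),ASV50)),(ASV35,ASV67)),ASV23))).
That clade has exactly 10 tips — every listed taxon and nothing else — so the group is monophyletic.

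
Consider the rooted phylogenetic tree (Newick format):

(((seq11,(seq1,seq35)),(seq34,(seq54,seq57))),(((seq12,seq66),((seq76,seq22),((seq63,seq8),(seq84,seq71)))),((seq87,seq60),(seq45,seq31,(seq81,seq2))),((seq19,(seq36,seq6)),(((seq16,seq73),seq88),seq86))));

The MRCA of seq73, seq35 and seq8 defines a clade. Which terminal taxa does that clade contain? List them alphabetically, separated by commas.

seq1, seq11, seq12, seq16, seq19, seq2, seq22, seq31, seq34, seq35, seq36, seq45, seq54, seq57, seq6, seq60, seq63, seq66, seq71, seq73, seq76, seq8, seq81, seq84, seq86, seq87, seq88

Tracing seq73: it sits inside (seq16,seq73).
Tracing seq35: it sits inside (seq1,seq35).
Tracing seq8: it sits inside (seq63,seq8).
The smallest clade enclosing all 3 is the whole tree (their MRCA is the root), so the answer is all 27 tips in alphabetical order.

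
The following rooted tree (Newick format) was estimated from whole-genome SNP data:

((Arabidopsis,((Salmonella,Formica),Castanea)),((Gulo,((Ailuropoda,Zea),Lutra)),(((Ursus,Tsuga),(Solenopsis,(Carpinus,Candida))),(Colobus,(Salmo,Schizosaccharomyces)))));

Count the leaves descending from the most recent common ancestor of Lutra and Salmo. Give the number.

The MRCA of Lutra and Salmo is the node subtending ((Gulo,((Ailuropoda,Zea),Lutra)),(((Ursus,Tsuga),(Solenopsis,(Carpinus,Candida))),(Colobus,(Salmo,Schizosaccharomyces)))).
That clade contains 12 terminal taxa: Ailuropoda, Candida, Carpinus, Colobus, Gulo, Lutra, Salmo, Schizosaccharomyces, Solenopsis, Tsuga, Ursus, Zea.

12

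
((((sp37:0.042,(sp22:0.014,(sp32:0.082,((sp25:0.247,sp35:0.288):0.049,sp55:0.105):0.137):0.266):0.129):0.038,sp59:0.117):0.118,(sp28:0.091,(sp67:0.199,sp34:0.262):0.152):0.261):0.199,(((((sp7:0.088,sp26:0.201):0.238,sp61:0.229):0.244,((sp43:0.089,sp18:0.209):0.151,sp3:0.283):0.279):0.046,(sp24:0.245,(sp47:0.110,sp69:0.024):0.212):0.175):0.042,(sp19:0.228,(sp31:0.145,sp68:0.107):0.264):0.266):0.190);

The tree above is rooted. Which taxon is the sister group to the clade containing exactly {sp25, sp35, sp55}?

sp32

The clade containing exactly {sp25, sp35, sp55} attaches to the tree at the node subtending (sp32,((sp25,sp35),sp55)).
The other lineage descending from that same node — the sister group — is the single tip sp32.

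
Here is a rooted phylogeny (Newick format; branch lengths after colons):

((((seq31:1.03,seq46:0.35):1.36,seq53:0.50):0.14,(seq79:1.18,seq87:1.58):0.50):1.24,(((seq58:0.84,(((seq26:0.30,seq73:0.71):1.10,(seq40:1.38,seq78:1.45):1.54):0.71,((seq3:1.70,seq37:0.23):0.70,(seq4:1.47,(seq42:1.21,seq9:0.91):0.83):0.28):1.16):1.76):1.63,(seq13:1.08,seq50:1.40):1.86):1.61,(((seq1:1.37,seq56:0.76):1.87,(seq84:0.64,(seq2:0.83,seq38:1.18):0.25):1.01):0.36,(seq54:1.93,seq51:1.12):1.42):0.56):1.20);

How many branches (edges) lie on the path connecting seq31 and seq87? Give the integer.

5

The MRCA of seq31 and seq87 is the node subtending (((seq31,seq46),seq53),(seq79,seq87)).
From seq31 up to that node: 3 branches. From seq87 up to the same node: 2 branches. Total: 3 + 2 = 5.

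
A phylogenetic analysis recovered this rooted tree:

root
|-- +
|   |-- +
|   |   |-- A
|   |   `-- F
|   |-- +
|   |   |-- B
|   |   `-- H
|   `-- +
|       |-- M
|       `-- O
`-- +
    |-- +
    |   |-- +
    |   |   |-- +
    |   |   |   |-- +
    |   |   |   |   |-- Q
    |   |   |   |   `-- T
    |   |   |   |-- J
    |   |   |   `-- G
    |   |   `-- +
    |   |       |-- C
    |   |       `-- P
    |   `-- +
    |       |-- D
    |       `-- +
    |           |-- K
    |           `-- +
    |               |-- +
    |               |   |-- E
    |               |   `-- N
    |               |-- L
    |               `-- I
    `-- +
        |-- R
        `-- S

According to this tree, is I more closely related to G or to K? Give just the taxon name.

The MRCA of I and K subtends (K,((E,N),L,I)) (5 taxa).
The MRCA of I and G subtends ((((Q,T),J,G),(C,P)),(D,(K,((E,N),L,I)))) (12 taxa).
The first is nested inside the second, so I shares a more recent common ancestor with K.

K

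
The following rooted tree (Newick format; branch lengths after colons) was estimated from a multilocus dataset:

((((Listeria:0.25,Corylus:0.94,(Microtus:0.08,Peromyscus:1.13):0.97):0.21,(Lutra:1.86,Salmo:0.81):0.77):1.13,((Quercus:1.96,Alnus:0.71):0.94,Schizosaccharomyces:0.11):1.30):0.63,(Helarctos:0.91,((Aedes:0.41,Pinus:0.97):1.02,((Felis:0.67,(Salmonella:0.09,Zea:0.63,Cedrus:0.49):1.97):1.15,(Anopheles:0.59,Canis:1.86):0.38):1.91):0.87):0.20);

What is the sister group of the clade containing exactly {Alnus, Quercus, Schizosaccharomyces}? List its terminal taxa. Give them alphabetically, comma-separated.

The clade containing exactly {Alnus, Quercus, Schizosaccharomyces} attaches to the tree at the node subtending (((Listeria,Corylus,(Microtus,Peromyscus)),(Lutra,Salmo)),((Quercus,Alnus),Schizosaccharomyces)).
The other lineage descending from that same node — the sister group — is ((Listeria,Corylus,(Microtus,Peromyscus)),(Lutra,Salmo)); its 6 tips in alphabetical order are the answer.

Corylus, Listeria, Lutra, Microtus, Peromyscus, Salmo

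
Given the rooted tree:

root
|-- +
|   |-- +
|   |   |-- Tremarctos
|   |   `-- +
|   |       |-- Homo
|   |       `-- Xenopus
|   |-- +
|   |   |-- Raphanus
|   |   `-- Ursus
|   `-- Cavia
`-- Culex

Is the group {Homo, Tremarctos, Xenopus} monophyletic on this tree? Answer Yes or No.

Yes

The most recent common ancestor of these taxa subtends (Tremarctos,(Homo,Xenopus)).
That clade has exactly 3 tips — every listed taxon and nothing else — so the group is monophyletic.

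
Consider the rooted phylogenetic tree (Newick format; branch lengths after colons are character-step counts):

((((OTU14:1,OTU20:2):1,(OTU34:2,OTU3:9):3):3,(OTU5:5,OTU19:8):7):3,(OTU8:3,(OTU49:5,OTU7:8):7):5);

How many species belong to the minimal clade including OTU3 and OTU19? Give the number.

The MRCA of OTU3 and OTU19 is the node subtending (((OTU14,OTU20),(OTU34,OTU3)),(OTU5,OTU19)).
That clade contains 6 terminal taxa: OTU14, OTU19, OTU20, OTU3, OTU34, OTU5.

6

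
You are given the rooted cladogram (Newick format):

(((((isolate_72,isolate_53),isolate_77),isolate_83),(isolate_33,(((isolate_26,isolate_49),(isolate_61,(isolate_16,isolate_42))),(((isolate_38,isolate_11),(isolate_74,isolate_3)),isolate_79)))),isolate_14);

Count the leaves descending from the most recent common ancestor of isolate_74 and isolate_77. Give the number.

15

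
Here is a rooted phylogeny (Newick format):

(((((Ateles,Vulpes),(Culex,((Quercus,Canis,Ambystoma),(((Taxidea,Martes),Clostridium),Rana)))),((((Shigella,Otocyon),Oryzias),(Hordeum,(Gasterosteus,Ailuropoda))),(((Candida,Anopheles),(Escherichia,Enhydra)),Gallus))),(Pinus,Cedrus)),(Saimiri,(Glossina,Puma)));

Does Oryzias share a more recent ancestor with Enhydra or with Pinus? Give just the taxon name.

Enhydra

The MRCA of Oryzias and Enhydra subtends ((((Shigella,Otocyon),Oryzias),(Hordeum,(Gasterosteus,Ailuropoda))),(((Candida,Anopheles),(Escherichia,Enhydra)),Gallus)) (11 taxa).
The MRCA of Oryzias and Pinus subtends ((((Ateles,Vulpes),(Culex,((Quercus,Canis,Ambystoma),(((Taxidea,Martes),Clostridium),Rana)))),((((Shigella,Otocyon),Oryzias),(Hordeum,(Gasterosteus,Ailuropoda))),(((Candida,Anopheles),(Escherichia,Enhydra)),Gallus))),(Pinus,Cedrus)) (23 taxa).
The first is nested inside the second, so Oryzias shares a more recent common ancestor with Enhydra.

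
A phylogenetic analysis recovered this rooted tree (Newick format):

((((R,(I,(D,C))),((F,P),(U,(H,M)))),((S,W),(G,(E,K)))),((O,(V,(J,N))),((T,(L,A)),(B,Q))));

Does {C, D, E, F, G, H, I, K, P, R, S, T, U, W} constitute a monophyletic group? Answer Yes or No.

No

The MRCA of the listed taxa is the root, so the smallest clade containing them is the whole tree.
That clade also contains A, B, J, L, M, N, O, Q, V, which are not in the proposed group, so the group is not monophyletic.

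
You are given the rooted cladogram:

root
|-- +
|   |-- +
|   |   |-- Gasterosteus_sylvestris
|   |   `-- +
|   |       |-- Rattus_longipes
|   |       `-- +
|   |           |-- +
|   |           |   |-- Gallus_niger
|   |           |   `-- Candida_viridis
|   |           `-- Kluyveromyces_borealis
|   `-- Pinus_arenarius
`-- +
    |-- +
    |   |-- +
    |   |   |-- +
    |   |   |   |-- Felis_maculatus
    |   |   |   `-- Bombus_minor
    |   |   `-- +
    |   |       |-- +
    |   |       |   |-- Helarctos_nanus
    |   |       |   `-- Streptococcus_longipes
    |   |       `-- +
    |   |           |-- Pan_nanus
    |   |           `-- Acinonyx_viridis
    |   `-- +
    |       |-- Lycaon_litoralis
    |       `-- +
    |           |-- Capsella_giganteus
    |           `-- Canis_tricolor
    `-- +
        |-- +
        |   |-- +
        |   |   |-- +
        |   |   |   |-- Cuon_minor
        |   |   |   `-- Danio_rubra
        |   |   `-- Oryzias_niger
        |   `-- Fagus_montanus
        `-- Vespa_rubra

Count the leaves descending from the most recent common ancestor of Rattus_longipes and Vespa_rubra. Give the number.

The MRCA of Rattus_longipes and Vespa_rubra is the root, so the clade is the entire tree.
That clade contains 20 terminal taxa: Acinonyx_viridis, Bombus_minor, Candida_viridis, Canis_tricolor, Capsella_giganteus, Cuon_minor, Danio_rubra, Fagus_montanus, Felis_maculatus, Gallus_niger, Gasterosteus_sylvestris, Helarctos_nanus, Kluyveromyces_borealis, Lycaon_litoralis, Oryzias_niger, Pan_nanus, Pinus_arenarius, Rattus_longipes, Streptococcus_longipes, Vespa_rubra.

20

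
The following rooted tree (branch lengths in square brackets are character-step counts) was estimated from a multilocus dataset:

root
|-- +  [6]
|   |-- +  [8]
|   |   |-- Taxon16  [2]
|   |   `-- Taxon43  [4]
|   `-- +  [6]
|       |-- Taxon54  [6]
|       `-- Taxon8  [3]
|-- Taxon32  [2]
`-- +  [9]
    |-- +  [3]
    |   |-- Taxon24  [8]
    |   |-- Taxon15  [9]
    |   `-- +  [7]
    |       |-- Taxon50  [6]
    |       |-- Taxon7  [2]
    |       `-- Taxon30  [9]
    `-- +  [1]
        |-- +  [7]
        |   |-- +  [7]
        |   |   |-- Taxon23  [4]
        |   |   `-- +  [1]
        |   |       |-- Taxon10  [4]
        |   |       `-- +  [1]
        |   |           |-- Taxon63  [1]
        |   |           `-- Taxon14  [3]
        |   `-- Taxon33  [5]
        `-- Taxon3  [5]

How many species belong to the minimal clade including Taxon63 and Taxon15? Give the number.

11

The MRCA of Taxon63 and Taxon15 is the node subtending ((Taxon24,Taxon15,(Taxon50,Taxon7,Taxon30)),(((Taxon23,(Taxon10,(Taxon63,Taxon14))),Taxon33),Taxon3)).
That clade contains 11 terminal taxa: Taxon10, Taxon14, Taxon15, Taxon23, Taxon24, Taxon3, Taxon30, Taxon33, Taxon50, Taxon63, Taxon7.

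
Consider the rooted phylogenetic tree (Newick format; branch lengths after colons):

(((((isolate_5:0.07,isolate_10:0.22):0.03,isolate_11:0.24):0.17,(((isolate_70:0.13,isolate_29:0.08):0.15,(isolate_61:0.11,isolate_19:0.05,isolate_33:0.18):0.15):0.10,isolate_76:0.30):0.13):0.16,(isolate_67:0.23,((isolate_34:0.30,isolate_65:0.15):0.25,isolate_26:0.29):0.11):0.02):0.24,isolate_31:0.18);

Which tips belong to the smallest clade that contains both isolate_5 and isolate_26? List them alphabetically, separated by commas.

isolate_10, isolate_11, isolate_19, isolate_26, isolate_29, isolate_33, isolate_34, isolate_5, isolate_61, isolate_65, isolate_67, isolate_70, isolate_76

Tracing isolate_5: it sits inside (isolate_5,isolate_10).
Tracing isolate_26: it sits inside ((isolate_34,isolate_65),isolate_26).
The smallest clade enclosing both is ((((isolate_5,isolate_10),isolate_11),(((isolate_70,isolate_29),(isolate_61,isolate_19,isolate_33)),isolate_76)),(isolate_67,((isolate_34,isolate_65),isolate_26))); the answer is its 13 terminal taxa in alphabetical order.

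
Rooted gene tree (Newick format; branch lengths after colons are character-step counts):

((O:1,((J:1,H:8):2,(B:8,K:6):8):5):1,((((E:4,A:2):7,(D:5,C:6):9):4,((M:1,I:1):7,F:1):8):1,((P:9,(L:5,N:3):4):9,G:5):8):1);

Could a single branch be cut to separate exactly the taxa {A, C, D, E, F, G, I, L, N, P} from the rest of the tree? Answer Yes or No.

No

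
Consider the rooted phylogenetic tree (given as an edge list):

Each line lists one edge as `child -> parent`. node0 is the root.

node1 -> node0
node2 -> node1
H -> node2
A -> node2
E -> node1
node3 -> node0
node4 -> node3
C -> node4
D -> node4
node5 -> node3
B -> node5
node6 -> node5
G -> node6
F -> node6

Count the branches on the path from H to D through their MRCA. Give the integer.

The MRCA of H and D is the root of the tree.
From H up to that node: 3 branches. From D up to the same node: 3 branches. Total: 3 + 3 = 6.

6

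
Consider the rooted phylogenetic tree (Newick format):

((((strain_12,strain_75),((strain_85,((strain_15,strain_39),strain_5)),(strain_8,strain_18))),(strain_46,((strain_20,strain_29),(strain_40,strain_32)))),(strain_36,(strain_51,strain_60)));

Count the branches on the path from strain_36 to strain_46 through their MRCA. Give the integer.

5

The MRCA of strain_36 and strain_46 is the root of the tree.
From strain_36 up to that node: 2 branches. From strain_46 up to the same node: 3 branches. Total: 2 + 3 = 5.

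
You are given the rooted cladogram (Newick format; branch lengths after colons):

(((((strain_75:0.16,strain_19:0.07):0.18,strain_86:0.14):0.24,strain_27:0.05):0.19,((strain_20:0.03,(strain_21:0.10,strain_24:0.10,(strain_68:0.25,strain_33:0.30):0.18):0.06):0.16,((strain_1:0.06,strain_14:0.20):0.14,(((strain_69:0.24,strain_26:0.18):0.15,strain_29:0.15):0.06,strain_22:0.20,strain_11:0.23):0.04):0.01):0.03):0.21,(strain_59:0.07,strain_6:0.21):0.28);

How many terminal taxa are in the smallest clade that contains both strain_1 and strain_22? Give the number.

The MRCA of strain_1 and strain_22 is the node subtending ((strain_1,strain_14),(((strain_69,strain_26),strain_29),strain_22,strain_11)).
That clade contains 7 terminal taxa: strain_1, strain_11, strain_14, strain_22, strain_26, strain_29, strain_69.

7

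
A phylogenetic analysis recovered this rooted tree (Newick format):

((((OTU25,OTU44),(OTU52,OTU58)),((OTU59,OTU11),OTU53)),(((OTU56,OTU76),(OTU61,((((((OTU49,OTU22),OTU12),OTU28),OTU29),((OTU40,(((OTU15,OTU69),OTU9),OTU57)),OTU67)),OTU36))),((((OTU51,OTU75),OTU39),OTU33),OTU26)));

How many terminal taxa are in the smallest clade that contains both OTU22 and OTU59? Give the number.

27

The MRCA of OTU22 and OTU59 is the root, so the clade is the entire tree.
That clade contains 27 terminal taxa: OTU11, OTU12, OTU15, OTU22, OTU25, OTU26, OTU28, OTU29, OTU33, OTU36, OTU39, OTU40, OTU44, OTU49, OTU51, OTU52, OTU53, OTU56, OTU57, OTU58, OTU59, OTU61, OTU67, OTU69, OTU75, OTU76, OTU9.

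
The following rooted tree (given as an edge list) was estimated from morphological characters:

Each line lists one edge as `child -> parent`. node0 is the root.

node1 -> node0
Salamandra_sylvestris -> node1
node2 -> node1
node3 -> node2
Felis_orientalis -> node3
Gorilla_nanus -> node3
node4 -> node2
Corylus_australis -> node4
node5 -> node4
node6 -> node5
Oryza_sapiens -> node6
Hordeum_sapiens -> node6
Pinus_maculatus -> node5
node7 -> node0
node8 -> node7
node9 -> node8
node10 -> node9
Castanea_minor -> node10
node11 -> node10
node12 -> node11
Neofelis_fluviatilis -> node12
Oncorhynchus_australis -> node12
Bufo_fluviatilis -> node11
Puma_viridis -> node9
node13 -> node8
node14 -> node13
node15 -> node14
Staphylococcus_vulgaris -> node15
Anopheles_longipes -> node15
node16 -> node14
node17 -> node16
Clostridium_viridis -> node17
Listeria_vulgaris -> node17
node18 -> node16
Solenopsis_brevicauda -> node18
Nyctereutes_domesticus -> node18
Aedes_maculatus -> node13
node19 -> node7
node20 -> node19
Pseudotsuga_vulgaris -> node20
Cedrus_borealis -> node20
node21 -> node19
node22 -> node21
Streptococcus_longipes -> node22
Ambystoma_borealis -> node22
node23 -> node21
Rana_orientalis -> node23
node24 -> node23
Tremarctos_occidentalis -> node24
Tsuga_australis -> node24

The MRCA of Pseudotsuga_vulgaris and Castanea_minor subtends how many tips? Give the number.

19

The MRCA of Pseudotsuga_vulgaris and Castanea_minor is the node subtending ((((Castanea_minor,((Neofelis_fluviatilis,Oncorhynchus_australis),Bufo_fluviatilis)),Puma_viridis),(((Staphylococcus_vulgaris,Anopheles_longipes),((Clostridium_viridis,Listeria_vulgaris),(Solenopsis_brevicauda,Nyctereutes_domesticus))),Aedes_maculatus)),((Pseudotsuga_vulgaris,Cedrus_borealis),((Streptococcus_longipes,Ambystoma_borealis),(Rana_orientalis,(Tremarctos_occidentalis,Tsuga_australis))))).
That clade contains 19 terminal taxa: Aedes_maculatus, Ambystoma_borealis, Anopheles_longipes, Bufo_fluviatilis, Castanea_minor, Cedrus_borealis, Clostridium_viridis, Listeria_vulgaris, Neofelis_fluviatilis, Nyctereutes_domesticus, Oncorhynchus_australis, Pseudotsuga_vulgaris, Puma_viridis, Rana_orientalis, Solenopsis_brevicauda, Staphylococcus_vulgaris, Streptococcus_longipes, Tremarctos_occidentalis, Tsuga_australis.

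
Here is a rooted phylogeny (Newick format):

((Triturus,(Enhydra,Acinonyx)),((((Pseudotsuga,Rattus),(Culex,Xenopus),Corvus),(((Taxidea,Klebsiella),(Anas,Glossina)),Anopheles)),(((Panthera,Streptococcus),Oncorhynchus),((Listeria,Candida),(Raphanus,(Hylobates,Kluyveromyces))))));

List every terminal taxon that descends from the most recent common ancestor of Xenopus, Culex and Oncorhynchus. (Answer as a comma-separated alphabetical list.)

Anas, Anopheles, Candida, Corvus, Culex, Glossina, Hylobates, Klebsiella, Kluyveromyces, Listeria, Oncorhynchus, Panthera, Pseudotsuga, Raphanus, Rattus, Streptococcus, Taxidea, Xenopus

Tracing Xenopus: it sits inside (Culex,Xenopus).
Tracing Culex: it sits inside (Culex,Xenopus).
Tracing Oncorhynchus: it sits inside ((Panthera,Streptococcus),Oncorhynchus).
The smallest clade enclosing all 3 is ((((Pseudotsuga,Rattus),(Culex,Xenopus),Corvus),(((Taxidea,Klebsiella),(Anas,Glossina)),Anopheles)),(((Panthera,Streptococcus),Oncorhynchus),((Listeria,Candida),(Raphanus,(Hylobates,Kluyveromyces))))); the answer is its 18 terminal taxa in alphabetical order.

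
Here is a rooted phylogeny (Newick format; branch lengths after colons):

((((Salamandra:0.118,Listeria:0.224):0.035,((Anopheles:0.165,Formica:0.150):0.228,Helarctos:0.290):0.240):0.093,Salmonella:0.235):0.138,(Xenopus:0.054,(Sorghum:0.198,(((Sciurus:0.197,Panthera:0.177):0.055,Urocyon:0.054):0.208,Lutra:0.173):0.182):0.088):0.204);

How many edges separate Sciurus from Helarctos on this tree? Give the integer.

The MRCA of Sciurus and Helarctos is the root of the tree.
From Sciurus up to that node: 6 branches. From Helarctos up to the same node: 4 branches. Total: 6 + 4 = 10.

10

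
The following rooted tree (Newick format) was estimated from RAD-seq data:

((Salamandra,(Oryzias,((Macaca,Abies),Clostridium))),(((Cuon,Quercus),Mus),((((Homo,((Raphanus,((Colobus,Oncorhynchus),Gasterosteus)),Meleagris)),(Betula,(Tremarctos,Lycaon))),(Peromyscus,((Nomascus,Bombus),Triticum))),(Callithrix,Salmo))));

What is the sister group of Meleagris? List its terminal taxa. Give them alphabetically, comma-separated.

Colobus, Gasterosteus, Oncorhynchus, Raphanus

Meleagris attaches to the tree at the node subtending ((Raphanus,((Colobus,Oncorhynchus),Gasterosteus)),Meleagris).
The other lineage descending from that same node — the sister group — is (Raphanus,((Colobus,Oncorhynchus),Gasterosteus)); its 4 tips in alphabetical order are the answer.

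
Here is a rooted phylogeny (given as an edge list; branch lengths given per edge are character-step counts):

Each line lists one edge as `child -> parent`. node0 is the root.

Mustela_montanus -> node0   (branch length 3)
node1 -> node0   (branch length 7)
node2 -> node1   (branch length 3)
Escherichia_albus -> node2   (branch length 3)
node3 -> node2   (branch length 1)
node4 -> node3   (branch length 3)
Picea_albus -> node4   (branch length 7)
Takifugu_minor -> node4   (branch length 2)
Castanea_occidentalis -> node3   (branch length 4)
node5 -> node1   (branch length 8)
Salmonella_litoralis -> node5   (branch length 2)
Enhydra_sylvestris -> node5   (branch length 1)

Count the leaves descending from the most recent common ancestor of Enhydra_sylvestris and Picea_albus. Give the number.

The MRCA of Enhydra_sylvestris and Picea_albus is the node subtending ((Escherichia_albus,((Picea_albus,Takifugu_minor),Castanea_occidentalis)),(Salmonella_litoralis,Enhydra_sylvestris)).
That clade contains 6 terminal taxa: Castanea_occidentalis, Enhydra_sylvestris, Escherichia_albus, Picea_albus, Salmonella_litoralis, Takifugu_minor.

6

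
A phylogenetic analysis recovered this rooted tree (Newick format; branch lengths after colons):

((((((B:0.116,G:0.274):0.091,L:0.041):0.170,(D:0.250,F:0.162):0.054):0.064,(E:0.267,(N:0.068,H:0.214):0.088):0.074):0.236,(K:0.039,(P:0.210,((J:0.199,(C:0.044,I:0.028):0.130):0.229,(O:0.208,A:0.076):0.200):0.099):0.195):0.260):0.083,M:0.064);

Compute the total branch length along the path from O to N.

1.428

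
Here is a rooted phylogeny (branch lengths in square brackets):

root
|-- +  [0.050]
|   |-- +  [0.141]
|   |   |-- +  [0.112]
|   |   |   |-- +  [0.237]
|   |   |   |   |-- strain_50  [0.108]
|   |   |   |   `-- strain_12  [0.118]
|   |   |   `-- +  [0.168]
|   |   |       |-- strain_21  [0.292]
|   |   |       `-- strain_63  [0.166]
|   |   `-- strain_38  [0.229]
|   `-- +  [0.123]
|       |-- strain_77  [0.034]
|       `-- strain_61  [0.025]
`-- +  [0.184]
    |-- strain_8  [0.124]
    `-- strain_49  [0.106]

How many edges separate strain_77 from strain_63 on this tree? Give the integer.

The MRCA of strain_77 and strain_63 is the node subtending ((((strain_50,strain_12),(strain_21,strain_63)),strain_38),(strain_77,strain_61)).
From strain_77 up to that node: 2 branches. From strain_63 up to the same node: 4 branches. Total: 2 + 4 = 6.

6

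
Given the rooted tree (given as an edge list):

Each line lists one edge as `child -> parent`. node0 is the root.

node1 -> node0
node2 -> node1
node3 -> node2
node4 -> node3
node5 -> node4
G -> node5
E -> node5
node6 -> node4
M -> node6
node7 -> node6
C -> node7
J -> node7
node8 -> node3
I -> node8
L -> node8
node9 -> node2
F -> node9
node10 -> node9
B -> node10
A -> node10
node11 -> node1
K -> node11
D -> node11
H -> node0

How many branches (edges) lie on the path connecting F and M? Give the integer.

The MRCA of F and M is the node subtending ((((G,E),(M,(C,J))),(I,L)),(F,(B,A))).
From F up to that node: 2 branches. From M up to the same node: 4 branches. Total: 2 + 4 = 6.

6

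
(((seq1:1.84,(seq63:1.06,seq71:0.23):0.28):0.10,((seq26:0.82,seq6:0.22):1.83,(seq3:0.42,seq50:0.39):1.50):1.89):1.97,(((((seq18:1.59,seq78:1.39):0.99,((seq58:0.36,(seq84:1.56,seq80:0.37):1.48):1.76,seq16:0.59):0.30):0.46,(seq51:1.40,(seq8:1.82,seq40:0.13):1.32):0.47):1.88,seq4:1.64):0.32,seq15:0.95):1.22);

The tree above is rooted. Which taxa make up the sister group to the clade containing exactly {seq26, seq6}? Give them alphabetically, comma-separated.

seq3, seq50

The clade containing exactly {seq26, seq6} attaches to the tree at the node subtending ((seq26,seq6),(seq3,seq50)).
The other lineage descending from that same node — the sister group — is (seq3,seq50); its 2 tips in alphabetical order are the answer.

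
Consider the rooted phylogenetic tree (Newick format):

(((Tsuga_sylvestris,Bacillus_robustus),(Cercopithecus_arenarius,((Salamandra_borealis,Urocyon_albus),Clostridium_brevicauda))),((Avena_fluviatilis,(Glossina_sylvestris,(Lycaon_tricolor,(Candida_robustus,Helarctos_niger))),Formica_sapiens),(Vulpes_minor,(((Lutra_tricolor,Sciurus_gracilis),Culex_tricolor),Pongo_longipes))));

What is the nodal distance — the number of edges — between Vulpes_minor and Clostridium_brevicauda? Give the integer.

7

The MRCA of Vulpes_minor and Clostridium_brevicauda is the root of the tree.
From Vulpes_minor up to that node: 3 branches. From Clostridium_brevicauda up to the same node: 4 branches. Total: 3 + 4 = 7.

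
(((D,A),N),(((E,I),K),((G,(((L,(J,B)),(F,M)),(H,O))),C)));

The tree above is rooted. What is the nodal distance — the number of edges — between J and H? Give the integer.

6

The MRCA of J and H is the node subtending (((L,(J,B)),(F,M)),(H,O)).
From J up to that node: 4 branches. From H up to the same node: 2 branches. Total: 4 + 2 = 6.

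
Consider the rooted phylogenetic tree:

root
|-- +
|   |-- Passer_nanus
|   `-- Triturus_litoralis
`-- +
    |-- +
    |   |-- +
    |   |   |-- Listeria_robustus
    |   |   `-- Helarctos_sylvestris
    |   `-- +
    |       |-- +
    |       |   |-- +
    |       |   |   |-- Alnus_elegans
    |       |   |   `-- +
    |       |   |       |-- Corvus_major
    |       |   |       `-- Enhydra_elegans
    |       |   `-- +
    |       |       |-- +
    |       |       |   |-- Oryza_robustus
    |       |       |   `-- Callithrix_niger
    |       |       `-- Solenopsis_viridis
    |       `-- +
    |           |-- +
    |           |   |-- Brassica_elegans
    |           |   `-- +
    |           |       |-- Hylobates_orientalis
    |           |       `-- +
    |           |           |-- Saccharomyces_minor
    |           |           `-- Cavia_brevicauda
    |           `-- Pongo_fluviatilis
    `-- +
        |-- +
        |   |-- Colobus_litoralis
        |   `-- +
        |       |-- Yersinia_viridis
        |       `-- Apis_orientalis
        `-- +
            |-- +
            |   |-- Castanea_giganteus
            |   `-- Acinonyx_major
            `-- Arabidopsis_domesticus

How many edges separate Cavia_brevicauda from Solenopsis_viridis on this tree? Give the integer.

8

The MRCA of Cavia_brevicauda and Solenopsis_viridis is the node subtending (((Alnus_elegans,(Corvus_major,Enhydra_elegans)),((Oryza_robustus,Callithrix_niger),Solenopsis_viridis)),((Brassica_elegans,(Hylobates_orientalis,(Saccharomyces_minor,Cavia_brevicauda))),Pongo_fluviatilis)).
From Cavia_brevicauda up to that node: 5 branches. From Solenopsis_viridis up to the same node: 3 branches. Total: 5 + 3 = 8.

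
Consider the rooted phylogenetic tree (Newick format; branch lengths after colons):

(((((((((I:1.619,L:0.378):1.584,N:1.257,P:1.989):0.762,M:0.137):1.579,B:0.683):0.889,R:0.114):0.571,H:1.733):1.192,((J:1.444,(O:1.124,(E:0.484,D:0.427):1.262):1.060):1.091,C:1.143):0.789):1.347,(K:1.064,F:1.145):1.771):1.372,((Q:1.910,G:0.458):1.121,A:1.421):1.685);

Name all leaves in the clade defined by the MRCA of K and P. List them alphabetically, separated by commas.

B, C, D, E, F, H, I, J, K, L, M, N, O, P, R

Tracing K: it sits inside (K,F).
Tracing P: it sits inside ((I,L),N,P).
The smallest clade enclosing both is ((((((((I,L),N,P),M),B),R),H),((J,(O,(E,D))),C)),(K,F)); the answer is its 15 terminal taxa in alphabetical order.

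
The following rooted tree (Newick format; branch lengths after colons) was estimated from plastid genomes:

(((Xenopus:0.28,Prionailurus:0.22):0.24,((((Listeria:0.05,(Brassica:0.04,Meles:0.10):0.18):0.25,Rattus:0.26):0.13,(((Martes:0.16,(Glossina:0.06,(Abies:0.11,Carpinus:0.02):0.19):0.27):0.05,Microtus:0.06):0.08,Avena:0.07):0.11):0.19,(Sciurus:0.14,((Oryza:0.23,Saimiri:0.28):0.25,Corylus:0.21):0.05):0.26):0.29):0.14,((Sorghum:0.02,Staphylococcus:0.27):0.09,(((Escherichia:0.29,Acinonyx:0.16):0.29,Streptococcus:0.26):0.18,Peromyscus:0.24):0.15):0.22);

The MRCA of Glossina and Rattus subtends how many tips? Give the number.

The MRCA of Glossina and Rattus is the node subtending (((Listeria,(Brassica,Meles)),Rattus),(((Martes,(Glossina,(Abies,Carpinus))),Microtus),Avena)).
That clade contains 10 terminal taxa: Abies, Avena, Brassica, Carpinus, Glossina, Listeria, Martes, Meles, Microtus, Rattus.

10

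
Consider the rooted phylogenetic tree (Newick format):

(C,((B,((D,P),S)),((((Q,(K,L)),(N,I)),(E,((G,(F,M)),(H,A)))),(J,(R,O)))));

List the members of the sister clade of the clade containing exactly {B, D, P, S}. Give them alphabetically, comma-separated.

A, E, F, G, H, I, J, K, L, M, N, O, Q, R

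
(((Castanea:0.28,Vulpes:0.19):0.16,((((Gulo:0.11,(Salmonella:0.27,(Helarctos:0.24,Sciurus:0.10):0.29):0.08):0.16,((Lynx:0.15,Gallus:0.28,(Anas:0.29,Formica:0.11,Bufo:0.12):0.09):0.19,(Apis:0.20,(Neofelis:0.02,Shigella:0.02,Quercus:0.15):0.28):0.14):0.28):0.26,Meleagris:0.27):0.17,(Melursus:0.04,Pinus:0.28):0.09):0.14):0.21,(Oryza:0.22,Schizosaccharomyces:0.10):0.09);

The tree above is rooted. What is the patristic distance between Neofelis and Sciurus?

The path runs Neofelis → … → MRCA → … → Sciurus; the MRCA is the node subtending ((Gulo,(Salmonella,(Helarctos,Sciurus))),((Lynx,Gallus,(Anas,Formica,Bufo)),(Apis,(Neofelis,Shigella,Quercus)))).
Branch lengths along that path: 0.02 + 0.28 + 0.14 + 0.28 + 0.16 + 0.08 + 0.29 + 0.10 = 1.35.

1.35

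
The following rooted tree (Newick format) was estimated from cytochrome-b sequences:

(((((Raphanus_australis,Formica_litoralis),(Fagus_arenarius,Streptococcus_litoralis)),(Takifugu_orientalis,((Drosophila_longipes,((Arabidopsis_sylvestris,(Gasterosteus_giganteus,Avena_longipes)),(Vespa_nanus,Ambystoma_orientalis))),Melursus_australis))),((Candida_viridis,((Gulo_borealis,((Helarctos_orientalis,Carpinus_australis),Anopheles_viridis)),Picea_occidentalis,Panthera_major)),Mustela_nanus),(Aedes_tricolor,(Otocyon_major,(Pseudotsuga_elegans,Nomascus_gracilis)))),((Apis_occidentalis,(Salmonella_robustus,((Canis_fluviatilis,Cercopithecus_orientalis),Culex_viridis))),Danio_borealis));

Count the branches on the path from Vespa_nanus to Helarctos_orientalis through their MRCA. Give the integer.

14

The MRCA of Vespa_nanus and Helarctos_orientalis is the node subtending ((((Raphanus_australis,Formica_litoralis),(Fagus_arenarius,Streptococcus_litoralis)),(Takifugu_orientalis,((Drosophila_longipes,((Arabidopsis_sylvestris,(Gasterosteus_giganteus,Avena_longipes)),(Vespa_nanus,Ambystoma_orientalis))),Melursus_australis))),((Candida_viridis,((Gulo_borealis,((Helarctos_orientalis,Carpinus_australis),Anopheles_viridis)),Picea_occidentalis,Panthera_major)),Mustela_nanus),(Aedes_tricolor,(Otocyon_major,(Pseudotsuga_elegans,Nomascus_gracilis)))).
From Vespa_nanus up to that node: 7 branches. From Helarctos_orientalis up to the same node: 7 branches. Total: 7 + 7 = 14.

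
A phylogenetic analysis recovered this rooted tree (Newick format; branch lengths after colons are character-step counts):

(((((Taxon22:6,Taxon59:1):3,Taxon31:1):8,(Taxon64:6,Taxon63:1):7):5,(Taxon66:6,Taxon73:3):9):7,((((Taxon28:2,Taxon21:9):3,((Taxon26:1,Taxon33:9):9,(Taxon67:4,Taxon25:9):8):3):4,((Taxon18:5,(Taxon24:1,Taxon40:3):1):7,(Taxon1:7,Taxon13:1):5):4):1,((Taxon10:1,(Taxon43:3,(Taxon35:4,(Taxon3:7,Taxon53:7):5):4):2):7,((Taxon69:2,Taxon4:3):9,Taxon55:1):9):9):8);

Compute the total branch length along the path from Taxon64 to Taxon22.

The path runs Taxon64 → … → MRCA → … → Taxon22; the MRCA is the node subtending (((Taxon22,Taxon59),Taxon31),(Taxon64,Taxon63)).
Branch lengths along that path: 6 + 7 + 8 + 3 + 6 = 30.

30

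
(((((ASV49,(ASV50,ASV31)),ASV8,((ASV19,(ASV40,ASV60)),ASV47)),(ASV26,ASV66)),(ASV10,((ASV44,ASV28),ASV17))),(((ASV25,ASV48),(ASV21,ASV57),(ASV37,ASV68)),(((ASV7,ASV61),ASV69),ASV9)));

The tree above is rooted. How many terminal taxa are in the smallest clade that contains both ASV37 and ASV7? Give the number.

10

The MRCA of ASV37 and ASV7 is the node subtending (((ASV25,ASV48),(ASV21,ASV57),(ASV37,ASV68)),(((ASV7,ASV61),ASV69),ASV9)).
That clade contains 10 terminal taxa: ASV21, ASV25, ASV37, ASV48, ASV57, ASV61, ASV68, ASV69, ASV7, ASV9.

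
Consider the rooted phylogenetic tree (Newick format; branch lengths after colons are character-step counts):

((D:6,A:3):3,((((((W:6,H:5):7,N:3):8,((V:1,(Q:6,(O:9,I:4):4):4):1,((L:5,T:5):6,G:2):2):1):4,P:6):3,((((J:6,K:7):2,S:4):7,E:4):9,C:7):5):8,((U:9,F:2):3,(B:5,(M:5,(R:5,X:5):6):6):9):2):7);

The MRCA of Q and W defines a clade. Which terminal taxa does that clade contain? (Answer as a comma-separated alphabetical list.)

Tracing Q: it sits inside (Q,(O,I)).
Tracing W: it sits inside (W,H).
The smallest clade enclosing both is (((W,H),N),((V,(Q,(O,I))),((L,T),G))); the answer is its 10 terminal taxa in alphabetical order.

G, H, I, L, N, O, Q, T, V, W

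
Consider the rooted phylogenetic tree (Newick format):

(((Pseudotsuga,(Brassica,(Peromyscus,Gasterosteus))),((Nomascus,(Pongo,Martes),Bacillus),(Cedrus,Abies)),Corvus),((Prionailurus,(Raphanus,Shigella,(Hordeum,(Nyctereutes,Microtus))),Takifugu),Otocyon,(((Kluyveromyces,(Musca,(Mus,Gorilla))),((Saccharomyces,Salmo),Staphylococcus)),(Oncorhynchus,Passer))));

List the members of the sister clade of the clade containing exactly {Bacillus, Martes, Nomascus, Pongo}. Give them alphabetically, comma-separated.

Abies, Cedrus

The clade containing exactly {Bacillus, Martes, Nomascus, Pongo} attaches to the tree at the node subtending ((Nomascus,(Pongo,Martes),Bacillus),(Cedrus,Abies)).
The other lineage descending from that same node — the sister group — is (Cedrus,Abies); its 2 tips in alphabetical order are the answer.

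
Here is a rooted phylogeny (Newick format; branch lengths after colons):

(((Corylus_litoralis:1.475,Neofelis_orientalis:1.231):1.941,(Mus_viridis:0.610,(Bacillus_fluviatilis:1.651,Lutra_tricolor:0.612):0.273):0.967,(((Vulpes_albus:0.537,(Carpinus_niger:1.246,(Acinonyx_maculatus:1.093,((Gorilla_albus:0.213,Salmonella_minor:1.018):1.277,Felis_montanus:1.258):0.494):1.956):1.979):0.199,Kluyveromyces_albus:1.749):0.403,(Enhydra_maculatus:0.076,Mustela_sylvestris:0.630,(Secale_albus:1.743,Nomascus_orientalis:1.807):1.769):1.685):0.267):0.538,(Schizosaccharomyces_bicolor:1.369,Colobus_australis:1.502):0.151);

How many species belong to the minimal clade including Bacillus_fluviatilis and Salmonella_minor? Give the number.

16

The MRCA of Bacillus_fluviatilis and Salmonella_minor is the node subtending ((Corylus_litoralis,Neofelis_orientalis),(Mus_viridis,(Bacillus_fluviatilis,Lutra_tricolor)),(((Vulpes_albus,(Carpinus_niger,(Acinonyx_maculatus,((Gorilla_albus,Salmonella_minor),Felis_montanus)))),Kluyveromyces_albus),(Enhydra_maculatus,Mustela_sylvestris,(Secale_albus,Nomascus_orientalis)))).
That clade contains 16 terminal taxa: Acinonyx_maculatus, Bacillus_fluviatilis, Carpinus_niger, Corylus_litoralis, Enhydra_maculatus, Felis_montanus, Gorilla_albus, Kluyveromyces_albus, Lutra_tricolor, Mus_viridis, Mustela_sylvestris, Neofelis_orientalis, Nomascus_orientalis, Salmonella_minor, Secale_albus, Vulpes_albus.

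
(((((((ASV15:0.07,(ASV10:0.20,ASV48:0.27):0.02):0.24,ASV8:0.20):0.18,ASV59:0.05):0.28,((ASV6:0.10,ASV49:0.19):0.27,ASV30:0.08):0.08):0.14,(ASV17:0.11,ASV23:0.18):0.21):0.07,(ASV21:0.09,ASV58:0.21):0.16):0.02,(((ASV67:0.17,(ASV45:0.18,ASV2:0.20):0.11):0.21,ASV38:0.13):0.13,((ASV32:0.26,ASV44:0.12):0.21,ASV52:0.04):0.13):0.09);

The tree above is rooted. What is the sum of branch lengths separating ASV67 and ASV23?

1.08

The path runs ASV67 → … → MRCA → … → ASV23; the MRCA is the root of the tree.
Branch lengths along that path: 0.17 + 0.21 + 0.13 + 0.09 + 0.02 + 0.07 + 0.21 + 0.18 = 1.08.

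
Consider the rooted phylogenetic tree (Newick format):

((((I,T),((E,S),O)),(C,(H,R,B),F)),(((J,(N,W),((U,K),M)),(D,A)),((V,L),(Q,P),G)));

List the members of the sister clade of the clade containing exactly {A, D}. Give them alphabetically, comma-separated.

The clade containing exactly {A, D} attaches to the tree at the node subtending ((J,(N,W),((U,K),M)),(D,A)).
The other lineage descending from that same node — the sister group — is (J,(N,W),((U,K),M)); its 6 tips in alphabetical order are the answer.

J, K, M, N, U, W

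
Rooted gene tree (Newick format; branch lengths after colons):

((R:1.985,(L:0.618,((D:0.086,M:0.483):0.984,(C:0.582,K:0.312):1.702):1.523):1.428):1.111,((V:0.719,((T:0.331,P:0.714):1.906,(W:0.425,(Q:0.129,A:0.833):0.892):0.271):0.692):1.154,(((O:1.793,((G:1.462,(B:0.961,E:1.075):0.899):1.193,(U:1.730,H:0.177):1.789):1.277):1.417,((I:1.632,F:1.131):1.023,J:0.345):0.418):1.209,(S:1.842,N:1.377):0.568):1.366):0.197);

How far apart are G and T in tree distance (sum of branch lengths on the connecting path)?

12.007

The path runs G → … → MRCA → … → T; the MRCA is the node subtending ((V,((T,P),(W,(Q,A)))),(((O,((G,(B,E)),(U,H))),((I,F),J)),(S,N))).
Branch lengths along that path: 1.462 + 1.193 + 1.277 + 1.417 + 1.209 + 1.366 + 1.154 + 0.692 + 1.906 + 0.331 = 12.007.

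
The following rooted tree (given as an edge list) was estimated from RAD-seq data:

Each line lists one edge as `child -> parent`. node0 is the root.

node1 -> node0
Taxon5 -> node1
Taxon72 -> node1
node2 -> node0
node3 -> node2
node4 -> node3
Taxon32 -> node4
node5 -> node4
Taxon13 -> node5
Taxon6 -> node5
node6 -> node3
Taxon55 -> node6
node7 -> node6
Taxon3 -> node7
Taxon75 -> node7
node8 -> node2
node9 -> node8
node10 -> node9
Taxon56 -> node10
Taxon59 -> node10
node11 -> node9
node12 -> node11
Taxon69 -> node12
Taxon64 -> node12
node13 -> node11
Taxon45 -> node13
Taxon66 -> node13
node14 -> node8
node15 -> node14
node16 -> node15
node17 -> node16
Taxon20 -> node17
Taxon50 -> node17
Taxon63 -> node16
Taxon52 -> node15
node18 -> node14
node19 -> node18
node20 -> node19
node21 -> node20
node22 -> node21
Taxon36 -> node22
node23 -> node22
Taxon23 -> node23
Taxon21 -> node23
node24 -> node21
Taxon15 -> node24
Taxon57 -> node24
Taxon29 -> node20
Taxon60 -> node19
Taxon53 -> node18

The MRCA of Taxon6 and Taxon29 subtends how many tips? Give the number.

24

The MRCA of Taxon6 and Taxon29 is the node subtending (((Taxon32,(Taxon13,Taxon6)),(Taxon55,(Taxon3,Taxon75))),(((Taxon56,Taxon59),((Taxon69,Taxon64),(Taxon45,Taxon66))),((((Taxon20,Taxon50),Taxon63),Taxon52),(((((Taxon36,(Taxon23,Taxon21)),(Taxon15,Taxon57)),Taxon29),Taxon60),Taxon53)))).
That clade contains 24 terminal taxa: Taxon13, Taxon15, Taxon20, Taxon21, Taxon23, Taxon29, Taxon3, Taxon32, Taxon36, Taxon45, Taxon50, Taxon52, Taxon53, Taxon55, Taxon56, Taxon57, Taxon59, Taxon6, Taxon60, Taxon63, Taxon64, Taxon66, Taxon69, Taxon75.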